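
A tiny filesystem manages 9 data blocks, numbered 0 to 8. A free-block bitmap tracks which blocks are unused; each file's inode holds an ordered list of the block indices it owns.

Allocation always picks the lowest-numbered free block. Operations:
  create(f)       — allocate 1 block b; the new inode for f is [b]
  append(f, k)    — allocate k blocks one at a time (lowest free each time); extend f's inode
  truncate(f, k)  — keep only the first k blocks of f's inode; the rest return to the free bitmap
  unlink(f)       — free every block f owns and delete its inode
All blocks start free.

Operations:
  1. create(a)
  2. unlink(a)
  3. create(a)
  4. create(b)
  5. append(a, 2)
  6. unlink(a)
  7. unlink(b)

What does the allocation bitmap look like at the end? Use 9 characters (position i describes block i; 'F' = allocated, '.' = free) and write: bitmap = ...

[1] create(a) — a=0 (map F........)
[2] unlink(a) —  (map .........)
[3] create(a) — a=0 (map F........)
[4] create(b) — a=0 b=1 (map FF.......)
[5] append(a, 2) — a=0,2,3 b=1 (map FFFF.....)
[6] unlink(a) — b=1 (map .F.......)
[7] unlink(b) —  (map .........)

bitmap = .........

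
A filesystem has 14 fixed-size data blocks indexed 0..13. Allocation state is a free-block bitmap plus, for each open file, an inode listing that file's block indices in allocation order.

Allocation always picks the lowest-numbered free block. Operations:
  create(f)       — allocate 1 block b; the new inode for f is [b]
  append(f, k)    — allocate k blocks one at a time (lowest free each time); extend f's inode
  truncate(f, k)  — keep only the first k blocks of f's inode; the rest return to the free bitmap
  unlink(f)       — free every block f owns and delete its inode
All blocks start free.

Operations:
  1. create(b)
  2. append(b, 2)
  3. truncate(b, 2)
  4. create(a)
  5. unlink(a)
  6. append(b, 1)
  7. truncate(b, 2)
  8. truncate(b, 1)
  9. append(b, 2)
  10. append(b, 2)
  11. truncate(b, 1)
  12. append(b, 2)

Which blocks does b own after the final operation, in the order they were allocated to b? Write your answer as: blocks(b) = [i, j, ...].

[1] create(b) — b=0 (map F.............)
[2] append(b, 2) — b=0,1,2 (map FFF...........)
[3] truncate(b, 2) — b=0,1 (map FF............)
[4] create(a) — a=2 b=0,1 (map FFF...........)
[5] unlink(a) — b=0,1 (map FF............)
[6] append(b, 1) — b=0,1,2 (map FFF...........)
[7] truncate(b, 2) — b=0,1 (map FF............)
[8] truncate(b, 1) — b=0 (map F.............)
[9] append(b, 2) — b=0,1,2 (map FFF...........)
[10] append(b, 2) — b=0,1,2,3,4 (map FFFFF.........)
[11] truncate(b, 1) — b=0 (map F.............)
[12] append(b, 2) — b=0,1,2 (map FFF...........)

blocks(b) = [0, 1, 2]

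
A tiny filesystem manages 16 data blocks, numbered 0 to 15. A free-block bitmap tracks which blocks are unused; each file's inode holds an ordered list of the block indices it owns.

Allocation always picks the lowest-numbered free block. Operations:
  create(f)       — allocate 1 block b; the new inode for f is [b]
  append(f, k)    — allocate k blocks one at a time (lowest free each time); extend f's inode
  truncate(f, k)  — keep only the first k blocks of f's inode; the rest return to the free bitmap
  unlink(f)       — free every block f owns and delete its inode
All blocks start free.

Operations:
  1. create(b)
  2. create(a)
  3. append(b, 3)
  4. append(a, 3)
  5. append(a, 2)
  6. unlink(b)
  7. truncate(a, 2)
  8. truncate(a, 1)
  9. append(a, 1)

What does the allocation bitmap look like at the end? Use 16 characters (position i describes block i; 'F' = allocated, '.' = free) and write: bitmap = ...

bitmap = FF..............

[1] create(b) — b=0 (map F...............)
[2] create(a) — a=1 b=0 (map FF..............)
[3] append(b, 3) — a=1 b=0,2,3,4 (map FFFFF...........)
[4] append(a, 3) — a=1,5,6,7 b=0,2,3,4 (map FFFFFFFF........)
[5] append(a, 2) — a=1,5,6,7,8,9 b=0,2,3,4 (map FFFFFFFFFF......)
[6] unlink(b) — a=1,5,6,7,8,9 (map .F...FFFFF......)
[7] truncate(a, 2) — a=1,5 (map .F...F..........)
[8] truncate(a, 1) — a=1 (map .F..............)
[9] append(a, 1) — a=1,0 (map FF..............)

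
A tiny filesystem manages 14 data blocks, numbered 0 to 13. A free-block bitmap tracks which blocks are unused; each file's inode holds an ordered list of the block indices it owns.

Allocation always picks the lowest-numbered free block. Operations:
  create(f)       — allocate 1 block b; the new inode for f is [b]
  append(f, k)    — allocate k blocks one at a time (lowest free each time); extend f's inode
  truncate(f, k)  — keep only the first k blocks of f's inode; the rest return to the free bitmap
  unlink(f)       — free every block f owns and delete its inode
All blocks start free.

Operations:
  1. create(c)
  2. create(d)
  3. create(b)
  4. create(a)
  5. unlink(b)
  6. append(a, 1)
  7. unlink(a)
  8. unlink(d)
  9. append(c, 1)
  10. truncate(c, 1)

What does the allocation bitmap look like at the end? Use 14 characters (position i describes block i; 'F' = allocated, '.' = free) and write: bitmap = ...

bitmap = F.............

after create(c) → c:[0]  free=[F.............]
after create(d) → c:[0], d:[1]  free=[FF............]
after create(b) → b:[2], c:[0], d:[1]  free=[FFF...........]
after create(a) → a:[3], b:[2], c:[0], d:[1]  free=[FFFF..........]
after unlink(b) → a:[3], c:[0], d:[1]  free=[FF.F..........]
after append(a, 1) → a:[3, 2], c:[0], d:[1]  free=[FFFF..........]
after unlink(a) → c:[0], d:[1]  free=[FF............]
after unlink(d) → c:[0]  free=[F.............]
after append(c, 1) → c:[0, 1]  free=[FF............]
after truncate(c, 1) → c:[0]  free=[F.............]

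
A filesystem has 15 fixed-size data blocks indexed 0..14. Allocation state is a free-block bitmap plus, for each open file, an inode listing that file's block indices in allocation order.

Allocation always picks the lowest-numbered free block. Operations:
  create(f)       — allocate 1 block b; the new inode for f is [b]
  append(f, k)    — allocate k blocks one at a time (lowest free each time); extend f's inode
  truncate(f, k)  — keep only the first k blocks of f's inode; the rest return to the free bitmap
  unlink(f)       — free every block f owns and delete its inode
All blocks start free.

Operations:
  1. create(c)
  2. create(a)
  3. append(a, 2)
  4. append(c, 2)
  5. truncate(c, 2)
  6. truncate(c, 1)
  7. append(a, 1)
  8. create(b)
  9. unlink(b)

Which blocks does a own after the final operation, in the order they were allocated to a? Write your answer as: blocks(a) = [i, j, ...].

after create(c) → c:[0]  free=[F..............]
after create(a) → a:[1], c:[0]  free=[FF.............]
after append(a, 2) → a:[1, 2, 3], c:[0]  free=[FFFF...........]
after append(c, 2) → a:[1, 2, 3], c:[0, 4, 5]  free=[FFFFFF.........]
after truncate(c, 2) → a:[1, 2, 3], c:[0, 4]  free=[FFFFF..........]
after truncate(c, 1) → a:[1, 2, 3], c:[0]  free=[FFFF...........]
after append(a, 1) → a:[1, 2, 3, 4], c:[0]  free=[FFFFF..........]
after create(b) → a:[1, 2, 3, 4], b:[5], c:[0]  free=[FFFFFF.........]
after unlink(b) → a:[1, 2, 3, 4], c:[0]  free=[FFFFF..........]

blocks(a) = [1, 2, 3, 4]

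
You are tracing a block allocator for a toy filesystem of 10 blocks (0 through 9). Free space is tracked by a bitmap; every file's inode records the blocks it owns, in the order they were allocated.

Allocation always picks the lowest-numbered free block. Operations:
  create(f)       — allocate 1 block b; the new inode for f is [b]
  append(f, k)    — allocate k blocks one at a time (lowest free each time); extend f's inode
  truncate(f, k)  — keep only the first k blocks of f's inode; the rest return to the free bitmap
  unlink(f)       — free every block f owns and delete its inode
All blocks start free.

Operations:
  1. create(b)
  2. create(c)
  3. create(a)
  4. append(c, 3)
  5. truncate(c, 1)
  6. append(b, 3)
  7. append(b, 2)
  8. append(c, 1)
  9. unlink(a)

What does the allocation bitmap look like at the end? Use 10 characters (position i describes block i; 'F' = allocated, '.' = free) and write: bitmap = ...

bitmap = FF.FFFFFF.

create(b): bitmap=F......... | b=[0]
create(c): bitmap=FF........ | b=[0] c=[1]
create(a): bitmap=FFF....... | a=[2] b=[0] c=[1]
append(c, 3): bitmap=FFFFFF.... | a=[2] b=[0] c=[1, 3, 4, 5]
truncate(c, 1): bitmap=FFF....... | a=[2] b=[0] c=[1]
append(b, 3): bitmap=FFFFFF.... | a=[2] b=[0, 3, 4, 5] c=[1]
append(b, 2): bitmap=FFFFFFFF.. | a=[2] b=[0, 3, 4, 5, 6, 7] c=[1]
append(c, 1): bitmap=FFFFFFFFF. | a=[2] b=[0, 3, 4, 5, 6, 7] c=[1, 8]
unlink(a): bitmap=FF.FFFFFF. | b=[0, 3, 4, 5, 6, 7] c=[1, 8]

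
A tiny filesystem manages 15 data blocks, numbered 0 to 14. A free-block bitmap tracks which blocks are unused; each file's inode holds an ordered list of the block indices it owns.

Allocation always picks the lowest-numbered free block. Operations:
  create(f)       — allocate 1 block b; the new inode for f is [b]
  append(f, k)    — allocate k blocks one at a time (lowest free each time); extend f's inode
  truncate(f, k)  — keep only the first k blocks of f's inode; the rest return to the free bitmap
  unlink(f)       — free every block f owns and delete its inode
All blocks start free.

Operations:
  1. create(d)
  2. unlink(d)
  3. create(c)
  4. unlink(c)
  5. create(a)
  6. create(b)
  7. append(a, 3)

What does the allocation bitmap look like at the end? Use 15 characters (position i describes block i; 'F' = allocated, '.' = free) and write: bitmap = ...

create(d): bitmap=F.............. | d=[0]
unlink(d): bitmap=............... | 
create(c): bitmap=F.............. | c=[0]
unlink(c): bitmap=............... | 
create(a): bitmap=F.............. | a=[0]
create(b): bitmap=FF............. | a=[0] b=[1]
append(a, 3): bitmap=FFFFF.......... | a=[0, 2, 3, 4] b=[1]

bitmap = FFFFF..........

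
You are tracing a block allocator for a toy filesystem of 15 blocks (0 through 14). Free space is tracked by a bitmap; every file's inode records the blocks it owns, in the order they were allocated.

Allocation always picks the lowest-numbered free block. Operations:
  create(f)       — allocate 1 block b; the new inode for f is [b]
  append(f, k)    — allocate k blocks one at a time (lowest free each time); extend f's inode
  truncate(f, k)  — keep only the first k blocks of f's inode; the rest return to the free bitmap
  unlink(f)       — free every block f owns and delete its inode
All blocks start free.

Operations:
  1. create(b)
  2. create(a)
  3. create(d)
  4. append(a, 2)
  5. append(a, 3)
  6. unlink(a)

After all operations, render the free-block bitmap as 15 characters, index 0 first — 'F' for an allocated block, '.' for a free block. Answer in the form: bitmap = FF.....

create(b): bitmap=F.............. | b=[0]
create(a): bitmap=FF............. | a=[1] b=[0]
create(d): bitmap=FFF............ | a=[1] b=[0] d=[2]
append(a, 2): bitmap=FFFFF.......... | a=[1, 3, 4] b=[0] d=[2]
append(a, 3): bitmap=FFFFFFFF....... | a=[1, 3, 4, 5, 6, 7] b=[0] d=[2]
unlink(a): bitmap=F.F............ | b=[0] d=[2]

bitmap = F.F............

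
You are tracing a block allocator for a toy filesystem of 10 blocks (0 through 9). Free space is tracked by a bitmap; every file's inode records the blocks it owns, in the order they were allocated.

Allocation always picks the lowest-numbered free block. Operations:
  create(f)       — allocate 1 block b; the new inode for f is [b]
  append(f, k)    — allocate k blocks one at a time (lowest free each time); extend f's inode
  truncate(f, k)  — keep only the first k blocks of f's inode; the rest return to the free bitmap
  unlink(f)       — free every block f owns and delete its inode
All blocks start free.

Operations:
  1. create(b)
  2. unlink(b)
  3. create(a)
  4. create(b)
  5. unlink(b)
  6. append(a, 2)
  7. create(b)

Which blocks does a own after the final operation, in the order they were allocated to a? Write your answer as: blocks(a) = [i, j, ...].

blocks(a) = [0, 1, 2]

after create(b) → b:[0]  free=[F.........]
after unlink(b) →   free=[..........]
after create(a) → a:[0]  free=[F.........]
after create(b) → a:[0], b:[1]  free=[FF........]
after unlink(b) → a:[0]  free=[F.........]
after append(a, 2) → a:[0, 1, 2]  free=[FFF.......]
after create(b) → a:[0, 1, 2], b:[3]  free=[FFFF......]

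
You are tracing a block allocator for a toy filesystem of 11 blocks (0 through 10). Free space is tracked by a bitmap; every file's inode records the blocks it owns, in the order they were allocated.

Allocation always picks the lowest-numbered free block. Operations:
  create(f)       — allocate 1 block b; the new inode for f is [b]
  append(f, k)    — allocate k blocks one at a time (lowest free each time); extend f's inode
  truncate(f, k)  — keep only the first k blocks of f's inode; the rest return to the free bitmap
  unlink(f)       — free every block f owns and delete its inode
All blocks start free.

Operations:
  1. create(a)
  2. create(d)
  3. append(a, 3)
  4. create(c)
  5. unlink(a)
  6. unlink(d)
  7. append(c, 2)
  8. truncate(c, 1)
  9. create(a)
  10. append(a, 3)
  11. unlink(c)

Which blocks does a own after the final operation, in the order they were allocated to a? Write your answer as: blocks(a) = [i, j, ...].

create(a): bitmap=F.......... | a=[0]
create(d): bitmap=FF......... | a=[0] d=[1]
append(a, 3): bitmap=FFFFF...... | a=[0, 2, 3, 4] d=[1]
create(c): bitmap=FFFFFF..... | a=[0, 2, 3, 4] c=[5] d=[1]
unlink(a): bitmap=.F...F..... | c=[5] d=[1]
unlink(d): bitmap=.....F..... | c=[5]
append(c, 2): bitmap=FF...F..... | c=[5, 0, 1]
truncate(c, 1): bitmap=.....F..... | c=[5]
create(a): bitmap=F....F..... | a=[0] c=[5]
append(a, 3): bitmap=FFFF.F..... | a=[0, 1, 2, 3] c=[5]
unlink(c): bitmap=FFFF....... | a=[0, 1, 2, 3]

blocks(a) = [0, 1, 2, 3]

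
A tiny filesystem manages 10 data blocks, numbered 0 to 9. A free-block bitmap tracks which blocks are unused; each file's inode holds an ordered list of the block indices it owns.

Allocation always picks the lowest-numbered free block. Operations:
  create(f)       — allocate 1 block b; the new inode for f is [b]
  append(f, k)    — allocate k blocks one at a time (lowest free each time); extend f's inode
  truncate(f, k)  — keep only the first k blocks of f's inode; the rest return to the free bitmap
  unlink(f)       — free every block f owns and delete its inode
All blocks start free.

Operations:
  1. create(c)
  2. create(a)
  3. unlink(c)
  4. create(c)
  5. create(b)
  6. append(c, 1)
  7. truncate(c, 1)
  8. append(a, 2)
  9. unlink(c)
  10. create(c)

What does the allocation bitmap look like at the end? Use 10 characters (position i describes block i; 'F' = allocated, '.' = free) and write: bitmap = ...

bitmap = FFFFF.....

  1. create(c)  ⇒  F.........  {c→[0]}
  2. create(a)  ⇒  FF........  {a→[1]; c→[0]}
  3. unlink(c)  ⇒  .F........  {a→[1]}
  4. create(c)  ⇒  FF........  {a→[1]; c→[0]}
  5. create(b)  ⇒  FFF.......  {a→[1]; b→[2]; c→[0]}
  6. append(c, 1)  ⇒  FFFF......  {a→[1]; b→[2]; c→[0, 3]}
  7. truncate(c, 1)  ⇒  FFF.......  {a→[1]; b→[2]; c→[0]}
  8. append(a, 2)  ⇒  FFFFF.....  {a→[1, 3, 4]; b→[2]; c→[0]}
  9. unlink(c)  ⇒  .FFFF.....  {a→[1, 3, 4]; b→[2]}
  10. create(c)  ⇒  FFFFF.....  {a→[1, 3, 4]; b→[2]; c→[0]}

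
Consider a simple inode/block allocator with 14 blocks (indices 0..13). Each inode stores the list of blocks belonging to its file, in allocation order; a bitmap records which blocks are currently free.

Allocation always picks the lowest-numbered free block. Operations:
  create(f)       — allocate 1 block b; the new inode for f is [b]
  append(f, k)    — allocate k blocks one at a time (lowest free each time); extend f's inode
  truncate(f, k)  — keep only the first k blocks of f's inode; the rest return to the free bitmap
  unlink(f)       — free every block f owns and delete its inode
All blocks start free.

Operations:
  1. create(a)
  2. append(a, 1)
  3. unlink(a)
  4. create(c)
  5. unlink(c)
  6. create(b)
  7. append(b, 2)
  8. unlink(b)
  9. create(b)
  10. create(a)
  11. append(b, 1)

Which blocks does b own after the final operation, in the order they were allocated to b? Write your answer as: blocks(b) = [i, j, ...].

[1] create(a) — a=0 (map F.............)
[2] append(a, 1) — a=0,1 (map FF............)
[3] unlink(a) —  (map ..............)
[4] create(c) — c=0 (map F.............)
[5] unlink(c) —  (map ..............)
[6] create(b) — b=0 (map F.............)
[7] append(b, 2) — b=0,1,2 (map FFF...........)
[8] unlink(b) —  (map ..............)
[9] create(b) — b=0 (map F.............)
[10] create(a) — a=1 b=0 (map FF............)
[11] append(b, 1) — a=1 b=0,2 (map FFF...........)

blocks(b) = [0, 2]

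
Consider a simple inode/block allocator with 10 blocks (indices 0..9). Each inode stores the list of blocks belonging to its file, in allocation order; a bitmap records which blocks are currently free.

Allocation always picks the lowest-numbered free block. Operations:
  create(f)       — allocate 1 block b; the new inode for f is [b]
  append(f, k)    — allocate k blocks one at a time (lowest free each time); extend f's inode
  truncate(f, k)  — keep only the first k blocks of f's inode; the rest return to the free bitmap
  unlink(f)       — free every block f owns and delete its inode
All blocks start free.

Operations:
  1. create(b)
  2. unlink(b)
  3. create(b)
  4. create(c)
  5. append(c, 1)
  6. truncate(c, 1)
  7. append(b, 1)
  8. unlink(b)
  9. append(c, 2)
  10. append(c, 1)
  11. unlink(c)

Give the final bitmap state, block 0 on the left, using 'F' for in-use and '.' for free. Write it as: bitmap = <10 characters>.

after create(b) → b:[0]  free=[F.........]
after unlink(b) →   free=[..........]
after create(b) → b:[0]  free=[F.........]
after create(c) → b:[0], c:[1]  free=[FF........]
after append(c, 1) → b:[0], c:[1, 2]  free=[FFF.......]
after truncate(c, 1) → b:[0], c:[1]  free=[FF........]
after append(b, 1) → b:[0, 2], c:[1]  free=[FFF.......]
after unlink(b) → c:[1]  free=[.F........]
after append(c, 2) → c:[1, 0, 2]  free=[FFF.......]
after append(c, 1) → c:[1, 0, 2, 3]  free=[FFFF......]
after unlink(c) →   free=[..........]

bitmap = ..........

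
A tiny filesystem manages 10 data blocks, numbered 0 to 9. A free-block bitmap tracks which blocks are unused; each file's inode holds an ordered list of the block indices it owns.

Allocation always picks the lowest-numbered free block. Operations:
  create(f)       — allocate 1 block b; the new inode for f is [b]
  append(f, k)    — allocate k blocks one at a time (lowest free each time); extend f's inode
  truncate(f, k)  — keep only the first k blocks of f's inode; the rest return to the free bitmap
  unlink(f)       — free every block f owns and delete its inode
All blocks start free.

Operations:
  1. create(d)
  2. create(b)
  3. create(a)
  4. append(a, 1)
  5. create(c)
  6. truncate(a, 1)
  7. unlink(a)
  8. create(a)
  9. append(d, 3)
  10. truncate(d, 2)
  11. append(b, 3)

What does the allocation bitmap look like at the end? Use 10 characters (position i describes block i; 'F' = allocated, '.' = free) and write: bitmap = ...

bitmap = FFFFFFFF..

create(d): bitmap=F......... | d=[0]
create(b): bitmap=FF........ | b=[1] d=[0]
create(a): bitmap=FFF....... | a=[2] b=[1] d=[0]
append(a, 1): bitmap=FFFF...... | a=[2, 3] b=[1] d=[0]
create(c): bitmap=FFFFF..... | a=[2, 3] b=[1] c=[4] d=[0]
truncate(a, 1): bitmap=FFF.F..... | a=[2] b=[1] c=[4] d=[0]
unlink(a): bitmap=FF..F..... | b=[1] c=[4] d=[0]
create(a): bitmap=FFF.F..... | a=[2] b=[1] c=[4] d=[0]
append(d, 3): bitmap=FFFFFFF... | a=[2] b=[1] c=[4] d=[0, 3, 5, 6]
truncate(d, 2): bitmap=FFFFF..... | a=[2] b=[1] c=[4] d=[0, 3]
append(b, 3): bitmap=FFFFFFFF.. | a=[2] b=[1, 5, 6, 7] c=[4] d=[0, 3]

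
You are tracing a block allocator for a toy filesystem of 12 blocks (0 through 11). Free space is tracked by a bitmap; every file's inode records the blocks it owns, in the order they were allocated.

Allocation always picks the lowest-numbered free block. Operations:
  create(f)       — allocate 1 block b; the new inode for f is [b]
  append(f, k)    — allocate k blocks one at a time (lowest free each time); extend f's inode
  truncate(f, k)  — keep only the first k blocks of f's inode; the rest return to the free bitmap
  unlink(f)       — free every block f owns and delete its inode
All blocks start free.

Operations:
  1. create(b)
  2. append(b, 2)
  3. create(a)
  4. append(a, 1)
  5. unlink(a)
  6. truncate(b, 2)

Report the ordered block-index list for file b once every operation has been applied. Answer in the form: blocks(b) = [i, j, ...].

blocks(b) = [0, 1]

[1] create(b) — b=0 (map F...........)
[2] append(b, 2) — b=0,1,2 (map FFF.........)
[3] create(a) — a=3 b=0,1,2 (map FFFF........)
[4] append(a, 1) — a=3,4 b=0,1,2 (map FFFFF.......)
[5] unlink(a) — b=0,1,2 (map FFF.........)
[6] truncate(b, 2) — b=0,1 (map FF..........)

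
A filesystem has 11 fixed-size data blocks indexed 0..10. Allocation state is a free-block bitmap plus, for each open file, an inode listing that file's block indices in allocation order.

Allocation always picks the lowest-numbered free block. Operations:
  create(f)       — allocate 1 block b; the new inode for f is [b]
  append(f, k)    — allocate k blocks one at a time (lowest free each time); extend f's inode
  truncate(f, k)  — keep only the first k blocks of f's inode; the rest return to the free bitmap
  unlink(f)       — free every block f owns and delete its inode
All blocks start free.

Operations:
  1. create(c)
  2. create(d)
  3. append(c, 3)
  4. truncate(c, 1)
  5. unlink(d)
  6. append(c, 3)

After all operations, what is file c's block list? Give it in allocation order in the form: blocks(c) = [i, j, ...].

after create(c) → c:[0]  free=[F..........]
after create(d) → c:[0], d:[1]  free=[FF.........]
after append(c, 3) → c:[0, 2, 3, 4], d:[1]  free=[FFFFF......]
after truncate(c, 1) → c:[0], d:[1]  free=[FF.........]
after unlink(d) → c:[0]  free=[F..........]
after append(c, 3) → c:[0, 1, 2, 3]  free=[FFFF.......]

blocks(c) = [0, 1, 2, 3]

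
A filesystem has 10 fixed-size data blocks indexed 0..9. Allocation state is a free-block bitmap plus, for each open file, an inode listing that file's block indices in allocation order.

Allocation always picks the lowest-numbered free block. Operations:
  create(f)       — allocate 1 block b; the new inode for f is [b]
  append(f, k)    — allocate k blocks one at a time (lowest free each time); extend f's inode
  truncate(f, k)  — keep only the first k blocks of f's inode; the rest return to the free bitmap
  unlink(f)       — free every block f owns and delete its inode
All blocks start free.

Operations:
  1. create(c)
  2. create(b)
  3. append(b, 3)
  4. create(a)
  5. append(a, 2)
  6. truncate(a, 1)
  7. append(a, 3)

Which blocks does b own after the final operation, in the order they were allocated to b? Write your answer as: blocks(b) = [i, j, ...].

after create(c) → c:[0]  free=[F.........]
after create(b) → b:[1], c:[0]  free=[FF........]
after append(b, 3) → b:[1, 2, 3, 4], c:[0]  free=[FFFFF.....]
after create(a) → a:[5], b:[1, 2, 3, 4], c:[0]  free=[FFFFFF....]
after append(a, 2) → a:[5, 6, 7], b:[1, 2, 3, 4], c:[0]  free=[FFFFFFFF..]
after truncate(a, 1) → a:[5], b:[1, 2, 3, 4], c:[0]  free=[FFFFFF....]
after append(a, 3) → a:[5, 6, 7, 8], b:[1, 2, 3, 4], c:[0]  free=[FFFFFFFFF.]

blocks(b) = [1, 2, 3, 4]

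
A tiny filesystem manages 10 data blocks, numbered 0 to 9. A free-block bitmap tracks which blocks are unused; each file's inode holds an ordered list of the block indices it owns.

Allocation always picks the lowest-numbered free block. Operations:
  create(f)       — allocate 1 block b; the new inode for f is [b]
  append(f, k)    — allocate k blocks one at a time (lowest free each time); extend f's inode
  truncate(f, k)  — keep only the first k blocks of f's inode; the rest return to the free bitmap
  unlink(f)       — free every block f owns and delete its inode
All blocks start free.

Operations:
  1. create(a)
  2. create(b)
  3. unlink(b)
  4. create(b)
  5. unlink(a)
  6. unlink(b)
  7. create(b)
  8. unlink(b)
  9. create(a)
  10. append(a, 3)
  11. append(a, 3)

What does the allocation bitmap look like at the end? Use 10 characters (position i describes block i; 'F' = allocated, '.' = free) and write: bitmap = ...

bitmap = FFFFFFF...

after create(a) → a:[0]  free=[F.........]
after create(b) → a:[0], b:[1]  free=[FF........]
after unlink(b) → a:[0]  free=[F.........]
after create(b) → a:[0], b:[1]  free=[FF........]
after unlink(a) → b:[1]  free=[.F........]
after unlink(b) →   free=[..........]
after create(b) → b:[0]  free=[F.........]
after unlink(b) →   free=[..........]
after create(a) → a:[0]  free=[F.........]
after append(a, 3) → a:[0, 1, 2, 3]  free=[FFFF......]
after append(a, 3) → a:[0, 1, 2, 3, 4, 5, 6]  free=[FFFFFFF...]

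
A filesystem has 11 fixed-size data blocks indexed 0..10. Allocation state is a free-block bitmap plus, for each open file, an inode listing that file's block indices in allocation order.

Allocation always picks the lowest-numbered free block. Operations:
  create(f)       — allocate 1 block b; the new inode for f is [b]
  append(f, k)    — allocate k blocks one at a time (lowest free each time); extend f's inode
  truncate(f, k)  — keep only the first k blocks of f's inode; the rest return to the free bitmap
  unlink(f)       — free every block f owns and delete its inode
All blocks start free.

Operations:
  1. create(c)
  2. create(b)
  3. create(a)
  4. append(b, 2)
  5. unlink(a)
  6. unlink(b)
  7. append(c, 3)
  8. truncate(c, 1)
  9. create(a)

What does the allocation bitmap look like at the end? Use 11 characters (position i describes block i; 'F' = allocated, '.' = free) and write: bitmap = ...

bitmap = FF.........

  1. create(c)  ⇒  F..........  {c→[0]}
  2. create(b)  ⇒  FF.........  {b→[1]; c→[0]}
  3. create(a)  ⇒  FFF........  {a→[2]; b→[1]; c→[0]}
  4. append(b, 2)  ⇒  FFFFF......  {a→[2]; b→[1, 3, 4]; c→[0]}
  5. unlink(a)  ⇒  FF.FF......  {b→[1, 3, 4]; c→[0]}
  6. unlink(b)  ⇒  F..........  {c→[0]}
  7. append(c, 3)  ⇒  FFFF.......  {c→[0, 1, 2, 3]}
  8. truncate(c, 1)  ⇒  F..........  {c→[0]}
  9. create(a)  ⇒  FF.........  {a→[1]; c→[0]}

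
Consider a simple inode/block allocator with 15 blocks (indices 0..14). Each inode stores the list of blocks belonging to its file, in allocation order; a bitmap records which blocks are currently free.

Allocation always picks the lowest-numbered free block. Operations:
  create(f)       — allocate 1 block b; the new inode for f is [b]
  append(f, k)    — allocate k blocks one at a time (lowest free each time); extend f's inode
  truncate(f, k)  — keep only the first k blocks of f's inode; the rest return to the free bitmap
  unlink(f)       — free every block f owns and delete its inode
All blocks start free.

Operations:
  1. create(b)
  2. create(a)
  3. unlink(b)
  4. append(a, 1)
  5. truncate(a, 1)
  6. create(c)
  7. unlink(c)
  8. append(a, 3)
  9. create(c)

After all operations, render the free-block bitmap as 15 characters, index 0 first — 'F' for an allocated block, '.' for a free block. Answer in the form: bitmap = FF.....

bitmap = FFFFF..........

  1. create(b)  ⇒  F..............  {b→[0]}
  2. create(a)  ⇒  FF.............  {a→[1]; b→[0]}
  3. unlink(b)  ⇒  .F.............  {a→[1]}
  4. append(a, 1)  ⇒  FF.............  {a→[1, 0]}
  5. truncate(a, 1)  ⇒  .F.............  {a→[1]}
  6. create(c)  ⇒  FF.............  {a→[1]; c→[0]}
  7. unlink(c)  ⇒  .F.............  {a→[1]}
  8. append(a, 3)  ⇒  FFFF...........  {a→[1, 0, 2, 3]}
  9. create(c)  ⇒  FFFFF..........  {a→[1, 0, 2, 3]; c→[4]}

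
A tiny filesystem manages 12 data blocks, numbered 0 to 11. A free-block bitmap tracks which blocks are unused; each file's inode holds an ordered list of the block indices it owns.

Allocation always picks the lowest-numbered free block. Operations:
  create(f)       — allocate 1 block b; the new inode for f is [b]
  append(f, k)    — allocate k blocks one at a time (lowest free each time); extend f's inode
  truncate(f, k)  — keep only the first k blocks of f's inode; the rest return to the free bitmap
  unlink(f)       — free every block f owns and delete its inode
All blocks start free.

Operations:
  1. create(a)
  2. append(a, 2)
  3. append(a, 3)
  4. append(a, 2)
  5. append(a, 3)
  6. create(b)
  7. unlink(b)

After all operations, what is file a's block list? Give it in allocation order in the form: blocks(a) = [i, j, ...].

blocks(a) = [0, 1, 2, 3, 4, 5, 6, 7, 8, 9, 10]

  1. create(a)  ⇒  F...........  {a→[0]}
  2. append(a, 2)  ⇒  FFF.........  {a→[0, 1, 2]}
  3. append(a, 3)  ⇒  FFFFFF......  {a→[0, 1, 2, 3, 4, 5]}
  4. append(a, 2)  ⇒  FFFFFFFF....  {a→[0, 1, 2, 3, 4, 5, 6, 7]}
  5. append(a, 3)  ⇒  FFFFFFFFFFF.  {a→[0, 1, 2, 3, 4, 5, 6, 7, 8, 9, 10]}
  6. create(b)  ⇒  FFFFFFFFFFFF  {a→[0, 1, 2, 3, 4, 5, 6, 7, 8, 9, 10]; b→[11]}
  7. unlink(b)  ⇒  FFFFFFFFFFF.  {a→[0, 1, 2, 3, 4, 5, 6, 7, 8, 9, 10]}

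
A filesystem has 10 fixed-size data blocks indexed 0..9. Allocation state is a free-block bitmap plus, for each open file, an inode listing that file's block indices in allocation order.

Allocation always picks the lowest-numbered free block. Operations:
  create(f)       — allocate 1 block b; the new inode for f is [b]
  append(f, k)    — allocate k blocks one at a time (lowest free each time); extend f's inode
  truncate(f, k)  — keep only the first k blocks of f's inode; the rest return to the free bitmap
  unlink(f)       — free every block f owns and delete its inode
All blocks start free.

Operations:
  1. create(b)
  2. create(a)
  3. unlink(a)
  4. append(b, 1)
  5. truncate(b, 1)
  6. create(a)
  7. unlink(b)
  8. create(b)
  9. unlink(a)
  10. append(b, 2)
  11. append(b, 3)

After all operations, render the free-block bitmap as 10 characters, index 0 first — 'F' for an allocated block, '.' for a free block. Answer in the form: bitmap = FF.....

bitmap = FFFFFF....

[1] create(b) — b=0 (map F.........)
[2] create(a) — a=1 b=0 (map FF........)
[3] unlink(a) — b=0 (map F.........)
[4] append(b, 1) — b=0,1 (map FF........)
[5] truncate(b, 1) — b=0 (map F.........)
[6] create(a) — a=1 b=0 (map FF........)
[7] unlink(b) — a=1 (map .F........)
[8] create(b) — a=1 b=0 (map FF........)
[9] unlink(a) — b=0 (map F.........)
[10] append(b, 2) — b=0,1,2 (map FFF.......)
[11] append(b, 3) — b=0,1,2,3,4,5 (map FFFFFF....)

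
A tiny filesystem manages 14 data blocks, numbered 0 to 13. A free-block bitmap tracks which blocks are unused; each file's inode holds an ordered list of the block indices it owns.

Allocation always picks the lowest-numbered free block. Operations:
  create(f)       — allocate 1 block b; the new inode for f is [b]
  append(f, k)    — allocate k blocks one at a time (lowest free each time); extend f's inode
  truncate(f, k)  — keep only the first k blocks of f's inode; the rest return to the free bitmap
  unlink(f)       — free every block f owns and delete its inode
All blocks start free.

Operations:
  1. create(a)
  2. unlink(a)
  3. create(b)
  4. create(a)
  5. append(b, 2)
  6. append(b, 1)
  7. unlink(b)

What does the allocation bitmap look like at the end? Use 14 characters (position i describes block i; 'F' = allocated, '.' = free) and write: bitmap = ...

bitmap = .F............

create(a): bitmap=F............. | a=[0]
unlink(a): bitmap=.............. | 
create(b): bitmap=F............. | b=[0]
create(a): bitmap=FF............ | a=[1] b=[0]
append(b, 2): bitmap=FFFF.......... | a=[1] b=[0, 2, 3]
append(b, 1): bitmap=FFFFF......... | a=[1] b=[0, 2, 3, 4]
unlink(b): bitmap=.F............ | a=[1]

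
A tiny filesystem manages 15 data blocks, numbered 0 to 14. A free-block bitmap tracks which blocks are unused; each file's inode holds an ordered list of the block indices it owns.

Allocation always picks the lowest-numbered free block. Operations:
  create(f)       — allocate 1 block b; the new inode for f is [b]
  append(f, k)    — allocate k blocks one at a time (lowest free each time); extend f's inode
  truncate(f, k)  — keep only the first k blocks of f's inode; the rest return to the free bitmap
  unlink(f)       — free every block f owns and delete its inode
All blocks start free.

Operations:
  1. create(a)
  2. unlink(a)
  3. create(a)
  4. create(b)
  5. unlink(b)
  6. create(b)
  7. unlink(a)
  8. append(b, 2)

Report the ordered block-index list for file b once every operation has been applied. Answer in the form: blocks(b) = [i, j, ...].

after create(a) → a:[0]  free=[F..............]
after unlink(a) →   free=[...............]
after create(a) → a:[0]  free=[F..............]
after create(b) → a:[0], b:[1]  free=[FF.............]
after unlink(b) → a:[0]  free=[F..............]
after create(b) → a:[0], b:[1]  free=[FF.............]
after unlink(a) → b:[1]  free=[.F.............]
after append(b, 2) → b:[1, 0, 2]  free=[FFF............]

blocks(b) = [1, 0, 2]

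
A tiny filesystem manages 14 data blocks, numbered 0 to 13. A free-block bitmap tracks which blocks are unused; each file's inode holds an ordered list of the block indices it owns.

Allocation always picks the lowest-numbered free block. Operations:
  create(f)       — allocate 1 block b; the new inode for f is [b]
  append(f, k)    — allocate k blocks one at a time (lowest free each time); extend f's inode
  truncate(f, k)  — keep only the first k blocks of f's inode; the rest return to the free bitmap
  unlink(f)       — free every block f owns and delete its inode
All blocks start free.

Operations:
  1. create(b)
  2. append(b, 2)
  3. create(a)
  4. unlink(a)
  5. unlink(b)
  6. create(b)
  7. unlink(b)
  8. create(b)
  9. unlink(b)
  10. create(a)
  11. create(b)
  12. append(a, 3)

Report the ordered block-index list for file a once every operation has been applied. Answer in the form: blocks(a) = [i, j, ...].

create(b): bitmap=F............. | b=[0]
append(b, 2): bitmap=FFF........... | b=[0, 1, 2]
create(a): bitmap=FFFF.......... | a=[3] b=[0, 1, 2]
unlink(a): bitmap=FFF........... | b=[0, 1, 2]
unlink(b): bitmap=.............. | 
create(b): bitmap=F............. | b=[0]
unlink(b): bitmap=.............. | 
create(b): bitmap=F............. | b=[0]
unlink(b): bitmap=.............. | 
create(a): bitmap=F............. | a=[0]
create(b): bitmap=FF............ | a=[0] b=[1]
append(a, 3): bitmap=FFFFF......... | a=[0, 2, 3, 4] b=[1]

blocks(a) = [0, 2, 3, 4]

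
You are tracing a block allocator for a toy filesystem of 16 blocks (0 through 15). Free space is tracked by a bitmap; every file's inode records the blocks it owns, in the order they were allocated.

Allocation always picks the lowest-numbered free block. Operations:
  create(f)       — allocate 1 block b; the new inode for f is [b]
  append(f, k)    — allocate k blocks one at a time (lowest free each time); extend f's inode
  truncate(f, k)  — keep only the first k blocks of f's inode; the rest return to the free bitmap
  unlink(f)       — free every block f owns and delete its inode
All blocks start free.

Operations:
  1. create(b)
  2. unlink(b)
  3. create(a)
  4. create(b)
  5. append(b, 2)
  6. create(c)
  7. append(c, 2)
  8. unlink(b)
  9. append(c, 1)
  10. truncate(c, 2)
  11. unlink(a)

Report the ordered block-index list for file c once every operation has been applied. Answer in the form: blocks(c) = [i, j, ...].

[1] create(b) — b=0 (map F...............)
[2] unlink(b) —  (map ................)
[3] create(a) — a=0 (map F...............)
[4] create(b) — a=0 b=1 (map FF..............)
[5] append(b, 2) — a=0 b=1,2,3 (map FFFF............)
[6] create(c) — a=0 b=1,2,3 c=4 (map FFFFF...........)
[7] append(c, 2) — a=0 b=1,2,3 c=4,5,6 (map FFFFFFF.........)
[8] unlink(b) — a=0 c=4,5,6 (map F...FFF.........)
[9] append(c, 1) — a=0 c=4,5,6,1 (map FF..FFF.........)
[10] truncate(c, 2) — a=0 c=4,5 (map F...FF..........)
[11] unlink(a) — c=4,5 (map ....FF..........)

blocks(c) = [4, 5]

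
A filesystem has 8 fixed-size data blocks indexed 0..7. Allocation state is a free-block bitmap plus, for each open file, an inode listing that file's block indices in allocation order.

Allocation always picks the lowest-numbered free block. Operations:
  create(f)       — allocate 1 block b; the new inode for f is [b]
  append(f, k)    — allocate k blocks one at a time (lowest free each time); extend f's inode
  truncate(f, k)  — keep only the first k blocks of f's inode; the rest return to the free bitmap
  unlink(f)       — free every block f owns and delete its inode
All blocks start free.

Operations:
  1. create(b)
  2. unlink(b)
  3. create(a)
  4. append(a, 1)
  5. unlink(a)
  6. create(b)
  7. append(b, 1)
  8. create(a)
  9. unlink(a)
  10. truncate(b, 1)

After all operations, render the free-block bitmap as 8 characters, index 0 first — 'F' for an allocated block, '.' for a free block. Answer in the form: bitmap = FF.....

bitmap = F.......

  1. create(b)  ⇒  F.......  {b→[0]}
  2. unlink(b)  ⇒  ........  {}
  3. create(a)  ⇒  F.......  {a→[0]}
  4. append(a, 1)  ⇒  FF......  {a→[0, 1]}
  5. unlink(a)  ⇒  ........  {}
  6. create(b)  ⇒  F.......  {b→[0]}
  7. append(b, 1)  ⇒  FF......  {b→[0, 1]}
  8. create(a)  ⇒  FFF.....  {a→[2]; b→[0, 1]}
  9. unlink(a)  ⇒  FF......  {b→[0, 1]}
  10. truncate(b, 1)  ⇒  F.......  {b→[0]}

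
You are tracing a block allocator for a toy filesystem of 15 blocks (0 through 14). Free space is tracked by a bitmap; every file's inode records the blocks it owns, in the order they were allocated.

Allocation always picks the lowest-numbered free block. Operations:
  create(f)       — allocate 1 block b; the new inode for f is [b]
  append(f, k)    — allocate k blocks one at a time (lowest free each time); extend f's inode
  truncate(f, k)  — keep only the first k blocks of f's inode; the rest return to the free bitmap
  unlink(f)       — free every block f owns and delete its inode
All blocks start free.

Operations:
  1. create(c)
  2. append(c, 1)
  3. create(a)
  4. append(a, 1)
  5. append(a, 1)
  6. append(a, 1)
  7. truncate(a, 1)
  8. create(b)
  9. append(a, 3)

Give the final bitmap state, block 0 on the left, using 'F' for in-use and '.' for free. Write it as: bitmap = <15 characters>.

bitmap = FFFFFFF........

create(c): bitmap=F.............. | c=[0]
append(c, 1): bitmap=FF............. | c=[0, 1]
create(a): bitmap=FFF............ | a=[2] c=[0, 1]
append(a, 1): bitmap=FFFF........... | a=[2, 3] c=[0, 1]
append(a, 1): bitmap=FFFFF.......... | a=[2, 3, 4] c=[0, 1]
append(a, 1): bitmap=FFFFFF......... | a=[2, 3, 4, 5] c=[0, 1]
truncate(a, 1): bitmap=FFF............ | a=[2] c=[0, 1]
create(b): bitmap=FFFF........... | a=[2] b=[3] c=[0, 1]
append(a, 3): bitmap=FFFFFFF........ | a=[2, 4, 5, 6] b=[3] c=[0, 1]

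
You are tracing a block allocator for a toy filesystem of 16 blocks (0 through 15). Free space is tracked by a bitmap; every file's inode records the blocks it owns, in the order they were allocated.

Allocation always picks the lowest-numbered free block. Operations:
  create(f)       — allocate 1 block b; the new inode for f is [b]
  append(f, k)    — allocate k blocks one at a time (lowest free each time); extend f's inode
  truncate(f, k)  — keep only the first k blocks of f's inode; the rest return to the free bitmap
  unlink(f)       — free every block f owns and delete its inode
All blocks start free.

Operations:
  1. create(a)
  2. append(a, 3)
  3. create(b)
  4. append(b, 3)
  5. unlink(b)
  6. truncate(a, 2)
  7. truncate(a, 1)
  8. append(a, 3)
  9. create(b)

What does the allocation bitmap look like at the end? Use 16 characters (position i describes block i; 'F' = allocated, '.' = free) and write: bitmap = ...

bitmap = FFFFF...........

create(a): bitmap=F............... | a=[0]
append(a, 3): bitmap=FFFF............ | a=[0, 1, 2, 3]
create(b): bitmap=FFFFF........... | a=[0, 1, 2, 3] b=[4]
append(b, 3): bitmap=FFFFFFFF........ | a=[0, 1, 2, 3] b=[4, 5, 6, 7]
unlink(b): bitmap=FFFF............ | a=[0, 1, 2, 3]
truncate(a, 2): bitmap=FF.............. | a=[0, 1]
truncate(a, 1): bitmap=F............... | a=[0]
append(a, 3): bitmap=FFFF............ | a=[0, 1, 2, 3]
create(b): bitmap=FFFFF........... | a=[0, 1, 2, 3] b=[4]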